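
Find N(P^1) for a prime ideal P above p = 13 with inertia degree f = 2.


N(P^a) = p^(a*f)
= 13^(1*2)
= 13^2
= 169

169


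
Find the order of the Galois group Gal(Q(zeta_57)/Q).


|Gal(Q(zeta_57)/Q)| = phi(57)
= 36

36


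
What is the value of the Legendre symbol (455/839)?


p = 839 is prime, so compute (455/839) with the reciprocity algorithm (Jacobi-symbol steps: pull out 2s via (2/n), flip via reciprocity, reduce):
  reciprocity: (455/839) -> -(839/455)
  reduce: (384/455)
  pull out 2: (2/455) = +1  (since 455 mod 8 = 7)
  pull out 2: (2/455) = +1  (since 455 mod 8 = 7)
  pull out 2: (2/455) = +1  (since 455 mod 8 = 7)
  pull out 2: (2/455) = +1  (since 455 mod 8 = 7)
  pull out 2: (2/455) = +1  (since 455 mod 8 = 7)
  pull out 2: (2/455) = +1  (since 455 mod 8 = 7)
  pull out 2: (2/455) = +1  (since 455 mod 8 = 7)
  reciprocity: (3/455) -> -(455/3)
  reduce: (2/3)
  pull out 2: (2/3) = -1  (since 3 mod 8 = 3)
  (1/3) = 1
Product of signs = -1
(455/839) = -1

-1


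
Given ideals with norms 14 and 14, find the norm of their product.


N(IJ) = N(I) * N(J)
= 14 * 14
= 196

196


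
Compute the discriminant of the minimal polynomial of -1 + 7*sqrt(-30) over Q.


The element -1 + 7*sqrt(-30) has minimal polynomial:
x^2 + 2*x + 1471
Discriminant = (2)^2 - 4*(1471)
= 4 - 5884
= -5880

-5880


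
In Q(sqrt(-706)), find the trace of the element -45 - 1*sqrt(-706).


Tr(a + b*sqrt(d)) = (a + b*sqrt(d)) + (a - b*sqrt(d)) = 2a
= 2 * (-45)
= -90

-90


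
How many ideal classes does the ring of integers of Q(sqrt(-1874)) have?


K = Q(sqrt(-1874)). d mod 4 = 2, so D = disc(K) = 4d = -7496
h(K) equals the number of primitive reduced positive-definite forms (a, b, c) = a*x^2 + b*x*y + c*y^2 with b^2 - 4ac = D,
where reduced means |b| <= a <= c, with b >= 0 whenever |b| = a or a = c, and primitive means gcd(a, b, c) = 1.
Reduced forces 3a^2 <= |D| = 7496, so 1 <= a <= 49; b must have the parity of D, and c = (b^2 - D)/(4a) must be an integer >= a.
Enumerate a = 1..49, b in [-a, a]:
  a=1: (1, 0, 1874)  [1]
  a=2: (2, 0, 937)  [1]
  a=3: (3, -2, 625), (3, 2, 625)  [2]
  a=4: none
  a=5: (5, -2, 375), (5, 2, 375)  [2]
  a=6: (6, -4, 313), (6, 4, 313)  [2]
  a=7: (7, -6, 269), (7, 6, 269)  [2]
  a=8: none
  a=9: (9, -8, 210), (9, 8, 210)  [2]
  a=10: (10, -8, 189), (10, 8, 189)  [2]
  a=11..13: none
  a=14: (14, -8, 135), (14, 8, 135)  [2]
  a=15: (15, -8, 126), (15, -2, 125), (15, 2, 125), (15, 8, 126)  [4]
  a=16: none
  a=17: (17, -16, 114), (17, 16, 114)  [2]
  a=18: (18, -8, 105), (18, 8, 105)  [2]
  a=19: (19, -16, 102), (19, 16, 102)  [2]
  a=20: none
  a=21: (21, -20, 94), (21, -8, 90), (21, 8, 90), (21, 20, 94)  [4]
  a=22: none
  a=23: (23, -18, 85), (23, 18, 85)  [2]
  a=24: none
  a=25: (25, -2, 75), (25, 2, 75)  [2]
  a=26: none
  a=27: (27, -8, 70), (27, 8, 70)  [2]
  a=28..29: none
  a=30: (30, -28, 69), (30, -8, 63), (30, 8, 63), (30, 28, 69)  [4]
  a=31..33: none
  a=34: (34, -16, 57), (34, 16, 57)  [2]
  a=35: (35, -22, 57), (35, -8, 54), (35, 8, 54), (35, 22, 57)  [4]
  a=36..37: none
  a=38: (38, -16, 51), (38, 16, 51)  [2]
  a=39..41: none
  a=42: (42, -20, 47), (42, -8, 45), (42, 8, 45), (42, 20, 47)  [4]
  a=43..44: none
  a=45: (45, -28, 46), (45, 28, 46)  [2]
  a=46..48: none
  a=49: (49, -48, 50), (49, 48, 50)  [2]
Total reduced forms: 1 + 1 + 2 + 2 + 2 + 2 + 2 + 2 + 2 + 4 + 2 + 2 + 2 + 4 + 2 + 2 + 2 + 4 + 2 + 4 + 2 + 4 + 2 + 2 = 56
h = 56

56


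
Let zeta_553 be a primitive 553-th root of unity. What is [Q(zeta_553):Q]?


The degree equals Euler's totient phi(553).
553 = 7 * 79
phi(553) = 468

468


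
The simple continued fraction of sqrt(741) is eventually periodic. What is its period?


Run the CF algorithm for sqrt(741).
a_0 = floor(sqrt(741)) = 27; set m_0=0, q_0=1.
Recurrence: m' = q*a - m,  q' = (d - m'^2)/q,  a' = floor((a_0 + m')/q').
  step 1: m=27, q=12, a=4
  step 2: m=21, q=25, a=1
  step 3: m=4, q=29, a=1
  step 4: m=25, q=4, a=13
  step 5: m=27, q=3, a=18
  step 6: m=27, q=4, a=13
  step 7: m=25, q=29, a=1
  step 8: m=4, q=25, a=1
  step 9: m=21, q=12, a=4
  step 10: m=27, q=1, a=54
a_10 = 2*a_0 = 54, so the period closes here.
sqrt(741) = [27; 4, 1, 1, 13, 18, 13, 1, 1, 4, 54]
Period length = 10

10


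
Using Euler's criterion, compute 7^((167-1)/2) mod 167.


p = 167 is prime and the exponent is (p-1)/2 = 83, so by Euler's criterion 7^83 = (7/167) = +1 or -1 mod 167.
Compute by square-and-multiply:
  83 = 64 + 16 + 2 + 1 (binary 1010011)
  Repeated squaring mod 167: 7^1 = 7, 7^2 = 49, 7^4 = 63, 7^8 = 128, 7^16 = 18, 7^32 = 157, 7^64 = 100
  7^83 = 7^64 * 7^16 * 7^2 * 7^1 = 100 * 18 * 49 * 7 mod 167
    100 * 18 = 1800 = 130 mod 167
    130 * 49 = 6370 = 24 mod 167
    24 * 7 = 168 = 1 mod 167
  7^83 = 1 mod 167
Result 1: 7 is a quadratic residue mod 167.
7^83 mod 167 = 1

1


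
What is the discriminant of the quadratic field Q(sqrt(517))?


For K = Q(sqrt(d)) with d squarefree: disc(K) = d if d = 1 mod 4, and disc(K) = 4d if d = 2 or 3 mod 4.
Here d = 517, and d mod 4 = 1.
d = 1 mod 4 (O_K = Z[(1+sqrt(d))/2]), so disc(K) = d = 517

517


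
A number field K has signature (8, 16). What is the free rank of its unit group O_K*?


By Dirichlet's unit theorem:
rank = r1 + r2 - 1
= 8 + 16 - 1
= 23

23


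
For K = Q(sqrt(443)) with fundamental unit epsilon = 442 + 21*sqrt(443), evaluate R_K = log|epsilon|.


epsilon = 442 + 21*sqrt(443)
= 883.9989
R = ln(883.9989)
= 6.7845

6.7845


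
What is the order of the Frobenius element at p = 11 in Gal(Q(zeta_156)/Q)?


The Frobenius at p in Gal(Q(zeta_n)/Q) = (Z/nZ)* is the class of p, so its order is ord_156(11), the smallest k >= 1 with 11^k = 1 mod 156.
n = 156 = 2^2 * 3 * 13, phi(156) = 48; the order divides phi(n).
Divisors of 48: 1, 2, 3, 4, 6, 8, 12, 16, 24, 48
Repeated squaring mod 156: 11^1 = 11, 11^2 = 121, 11^4 = 133, 11^8 = 61, 11^16 = 133, 11^32 = 61
Test divisors in increasing order:
  k=1: 11^1 = 11 mod 156
  k=2: 11^2 = 121 mod 156
  k=3: 11^3 = 121 * 11 = 83 mod 156
  k=4: 11^4 = 133 mod 156
  k=6: 11^6 = 133 * 121 = 25 mod 156
  k=8: 11^8 = 61 mod 156
  k=12: 11^12 = 61 * 133 = 1 mod 156  <- first divisor giving 1
Order = 12

12


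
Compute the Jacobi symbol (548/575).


Compute (548/575) via quadratic reciprocity:
  pull out 2: (2/575) = +1  (since 575 mod 8 = 7)
  pull out 2: (2/575) = +1  (since 575 mod 8 = 7)
  reciprocity: (137/575) -> +(575/137)
  reduce: (27/137)
  reciprocity: (27/137) -> +(137/27)
  reduce: (2/27)
  pull out 2: (2/27) = -1  (since 27 mod 8 = 3)
  (1/27) = 1
Product of signs = -1

-1


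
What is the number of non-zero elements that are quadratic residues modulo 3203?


For prime p, the number of non-zero quadratic residues is (p-1)/2.
= (3203-1)/2
= 1601

1601


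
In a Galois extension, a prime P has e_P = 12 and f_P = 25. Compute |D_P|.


|D_P| = e * f
= 12 * 25
= 300

300


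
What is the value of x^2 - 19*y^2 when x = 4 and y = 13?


x^2 - d*y^2
= 4^2 - 19*13^2
= 16 - 3211
= -3195

-3195


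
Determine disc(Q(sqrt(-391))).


For K = Q(sqrt(d)) with d squarefree: disc(K) = d if d = 1 mod 4, and disc(K) = 4d if d = 2 or 3 mod 4.
Here d = -391, and d mod 4 = 1.
d = 1 mod 4 (O_K = Z[(1+sqrt(d))/2]), so disc(K) = d = -391

-391


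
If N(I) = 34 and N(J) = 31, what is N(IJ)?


N(IJ) = N(I) * N(J)
= 34 * 31
= 1054

1054


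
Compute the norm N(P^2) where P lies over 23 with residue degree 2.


N(P^a) = p^(a*f)
= 23^(2*2)
= 23^4
= 279841

279841


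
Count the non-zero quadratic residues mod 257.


For prime p, the number of non-zero quadratic residues is (p-1)/2.
= (257-1)/2
= 128

128


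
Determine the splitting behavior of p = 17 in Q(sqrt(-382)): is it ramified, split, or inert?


K = Q(sqrt(-382)). Since d mod 4 = 2, disc(K) = -1528.
Check p | disc: -1528 mod 17 = 2.
p does not divide disc. Compute Legendre symbol (d/p):
9^((17-1)/2) mod 17 = 1
(d/p) = 1, so p splits: (p) = P*P' with e=1, f=1, g=2.
Therefore p is split.

split


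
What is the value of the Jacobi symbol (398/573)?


Compute (398/573) via quadratic reciprocity:
  pull out 2: (2/573) = -1  (since 573 mod 8 = 5)
  reciprocity: (199/573) -> +(573/199)
  reduce: (175/199)
  reciprocity: (175/199) -> -(199/175)
  reduce: (24/175)
  pull out 2: (2/175) = +1  (since 175 mod 8 = 7)
  pull out 2: (2/175) = +1  (since 175 mod 8 = 7)
  pull out 2: (2/175) = +1  (since 175 mod 8 = 7)
  reciprocity: (3/175) -> -(175/3)
  reduce: (1/3)
  (1/3) = 1
Product of signs = -1

-1


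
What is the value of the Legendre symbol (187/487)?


p = 487 is prime, so compute (187/487) with the reciprocity algorithm (Jacobi-symbol steps: pull out 2s via (2/n), flip via reciprocity, reduce):
  reciprocity: (187/487) -> -(487/187)
  reduce: (113/187)
  reciprocity: (113/187) -> +(187/113)
  reduce: (74/113)
  pull out 2: (2/113) = +1  (since 113 mod 8 = 1)
  reciprocity: (37/113) -> +(113/37)
  reduce: (2/37)
  pull out 2: (2/37) = -1  (since 37 mod 8 = 5)
  (1/37) = 1
Product of signs = 1
(187/487) = 1

1


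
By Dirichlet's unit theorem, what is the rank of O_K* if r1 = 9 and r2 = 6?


By Dirichlet's unit theorem:
rank = r1 + r2 - 1
= 9 + 6 - 1
= 14

14


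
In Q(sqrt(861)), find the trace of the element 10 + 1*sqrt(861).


Tr(a + b*sqrt(d)) = (a + b*sqrt(d)) + (a - b*sqrt(d)) = 2a
= 2 * (10)
= 20

20


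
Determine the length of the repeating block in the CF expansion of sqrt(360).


Run the CF algorithm for sqrt(360).
a_0 = floor(sqrt(360)) = 18; set m_0=0, q_0=1.
Recurrence: m' = q*a - m,  q' = (d - m'^2)/q,  a' = floor((a_0 + m')/q').
  step 1: m=18, q=36, a=1
  step 2: m=18, q=1, a=36
a_2 = 2*a_0 = 36, so the period closes here.
sqrt(360) = [18; 1, 36]
Period length = 2

2


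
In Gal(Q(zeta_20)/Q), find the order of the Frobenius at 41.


The Frobenius at p in Gal(Q(zeta_n)/Q) = (Z/nZ)* is the class of p, so its order is ord_20(41), the smallest k >= 1 with 41^k = 1 mod 20.
n = 20 = 2^2 * 5, phi(20) = 8; the order divides phi(n).
Divisors of 8: 1, 2, 4, 8
Repeated squaring mod 20: 41^1 = 1, 41^2 = 1, 41^4 = 1, 41^8 = 1
Test divisors in increasing order:
  k=1: 41^1 = 1 mod 20  <- first divisor giving 1
Order = 1

1


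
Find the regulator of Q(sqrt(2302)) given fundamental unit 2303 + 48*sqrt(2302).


epsilon = 2303 + 48*sqrt(2302)
= 4605.9998
R = ln(4605.9998)
= 8.4351

8.4351


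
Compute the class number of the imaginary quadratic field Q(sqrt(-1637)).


K = Q(sqrt(-1637)). d mod 4 = 3, so D = disc(K) = 4d = -6548
h(K) equals the number of primitive reduced positive-definite forms (a, b, c) = a*x^2 + b*x*y + c*y^2 with b^2 - 4ac = D,
where reduced means |b| <= a <= c, with b >= 0 whenever |b| = a or a = c, and primitive means gcd(a, b, c) = 1.
Reduced forces 3a^2 <= |D| = 6548, so 1 <= a <= 46; b must have the parity of D, and c = (b^2 - D)/(4a) must be an integer >= a.
Enumerate a = 1..46, b in [-a, a]:
  a=1: (1, 0, 1637)  [1]
  a=2: (2, 2, 819)  [1]
  a=3: (3, -2, 546), (3, 2, 546)  [2]
  a=4..5: none
  a=6: (6, -2, 273), (6, 2, 273)  [2]
  a=7: (7, -2, 234), (7, 2, 234)  [2]
  a=8: none
  a=9: (9, -2, 182), (9, 2, 182)  [2]
  a=10..12: none
  a=13: (13, -2, 126), (13, 2, 126)  [2]
  a=14: (14, -2, 117), (14, 2, 117)  [2]
  a=15..17: none
  a=18: (18, -2, 91), (18, 2, 91)  [2]
  a=19: (19, -8, 87), (19, 8, 87)  [2]
  a=20: none
  a=21: (21, -16, 81), (21, -2, 78), (21, 2, 78), (21, 16, 81)  [4]
  a=22..25: none
  a=26: (26, -2, 63), (26, 2, 63)  [2]
  a=27: (27, -16, 63), (27, 16, 63)  [2]
  a=28: none
  a=29: (29, -8, 57), (29, 8, 57)  [2]
  a=30..36: none
  a=37: (37, -36, 53), (37, 36, 53)  [2]
  a=38: (38, -30, 49), (38, 30, 49)  [2]
  a=39: (39, -28, 47), (39, -2, 42), (39, 2, 42), (39, 28, 47)  [4]
  a=40..41: none
  a=42: (42, -26, 43), (42, 26, 43)  [2]
  a=43..46: none
Total reduced forms: 1 + 1 + 2 + 2 + 2 + 2 + 2 + 2 + 2 + 2 + 4 + 2 + 2 + 2 + 2 + 2 + 4 + 2 = 38
h = 38

38


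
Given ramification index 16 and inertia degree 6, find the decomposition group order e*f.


|D_P| = e * f
= 16 * 6
= 96

96


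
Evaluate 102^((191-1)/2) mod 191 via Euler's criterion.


p = 191 is prime and the exponent is (p-1)/2 = 95, so by Euler's criterion 102^95 = (102/191) = +1 or -1 mod 191.
Compute by square-and-multiply:
  95 = 64 + 16 + 8 + 4 + 2 + 1 (binary 1011111)
  Repeated squaring mod 191: 102^1 = 102, 102^2 = 90, 102^4 = 78, 102^8 = 163, 102^16 = 20, 102^32 = 18, 102^64 = 133
  102^95 = 102^64 * 102^16 * 102^8 * 102^4 * 102^2 * 102^1 = 133 * 20 * 163 * 78 * 90 * 102 mod 191
    133 * 20 = 2660 = 177 mod 191
    177 * 163 = 28851 = 10 mod 191
    10 * 78 = 780 = 16 mod 191
    16 * 90 = 1440 = 103 mod 191
    103 * 102 = 10506 = 1 mod 191
  102^95 = 1 mod 191
Result 1: 102 is a quadratic residue mod 191.
102^95 mod 191 = 1

1


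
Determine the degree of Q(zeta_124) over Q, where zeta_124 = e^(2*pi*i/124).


The degree equals Euler's totient phi(124).
124 = 2^2 * 31
phi(124) = 60

60


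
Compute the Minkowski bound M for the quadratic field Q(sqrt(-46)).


d = -46, d mod 4 = 2, so disc(K) = 4d = -184; |disc(K)| = 184
Imaginary quadratic field, so n = 2, s = r2 = 1, r1 = 0
M = (n!/n^n) * (4/pi)^s * sqrt(|disc(K)|) = (2!/2^2) * (4/pi)^1 * sqrt(184)
= 0.5 * 1.273240 * 13.564660
= 8.6355

8.6355


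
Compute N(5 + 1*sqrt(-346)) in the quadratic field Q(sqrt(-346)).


N(a + b*sqrt(d)) = a^2 - d*b^2
= (5)^2 - (-346)*(1)^2
= 25 + 346
= 371

371


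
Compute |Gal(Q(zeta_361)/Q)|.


|Gal(Q(zeta_361)/Q)| = phi(361)
= 342

342


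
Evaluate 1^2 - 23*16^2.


x^2 - d*y^2
= 1^2 - 23*16^2
= 1 - 5888
= -5887

-5887


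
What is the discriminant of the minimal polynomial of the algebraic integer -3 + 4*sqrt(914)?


The element -3 + 4*sqrt(914) has minimal polynomial:
x^2 + 6*x - 14615
Discriminant = (6)^2 - 4*(-14615)
= 36 + 58460
= 58496

58496


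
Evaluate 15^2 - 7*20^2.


x^2 - d*y^2
= 15^2 - 7*20^2
= 225 - 2800
= -2575

-2575


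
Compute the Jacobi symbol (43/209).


Compute (43/209) via quadratic reciprocity:
  reciprocity: (43/209) -> +(209/43)
  reduce: (37/43)
  reciprocity: (37/43) -> +(43/37)
  reduce: (6/37)
  pull out 2: (2/37) = -1  (since 37 mod 8 = 5)
  reciprocity: (3/37) -> +(37/3)
  reduce: (1/3)
  (1/3) = 1
Product of signs = -1

-1


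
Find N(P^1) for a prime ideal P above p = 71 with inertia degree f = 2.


N(P^a) = p^(a*f)
= 71^(1*2)
= 71^2
= 5041

5041


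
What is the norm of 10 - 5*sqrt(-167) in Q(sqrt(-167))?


N(a + b*sqrt(d)) = a^2 - d*b^2
= (10)^2 - (-167)*(-5)^2
= 100 + 4175
= 4275

4275


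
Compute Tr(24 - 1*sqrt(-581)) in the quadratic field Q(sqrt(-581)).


Tr(a + b*sqrt(d)) = (a + b*sqrt(d)) + (a - b*sqrt(d)) = 2a
= 2 * (24)
= 48

48


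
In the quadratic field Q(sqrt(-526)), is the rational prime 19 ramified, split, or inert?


K = Q(sqrt(-526)). Since d mod 4 = 2, disc(K) = -2104.
Check p | disc: -2104 mod 19 = 5.
p does not divide disc. Compute Legendre symbol (d/p):
6^((19-1)/2) mod 19 = 1
(d/p) = 1, so p splits: (p) = P*P' with e=1, f=1, g=2.
Therefore p is split.

split


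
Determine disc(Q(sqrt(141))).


For K = Q(sqrt(d)) with d squarefree: disc(K) = d if d = 1 mod 4, and disc(K) = 4d if d = 2 or 3 mod 4.
Here d = 141, and d mod 4 = 1.
d = 1 mod 4 (O_K = Z[(1+sqrt(d))/2]), so disc(K) = d = 141

141


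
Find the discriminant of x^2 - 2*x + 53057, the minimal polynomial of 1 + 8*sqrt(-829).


The element 1 + 8*sqrt(-829) has minimal polynomial:
x^2 - 2*x + 53057
Discriminant = (-2)^2 - 4*(53057)
= 4 - 212228
= -212224

-212224


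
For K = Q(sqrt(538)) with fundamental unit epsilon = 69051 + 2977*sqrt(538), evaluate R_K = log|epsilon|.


epsilon = 69051 + 2977*sqrt(538)
= 138102.0000
R = ln(138102.0000)
= 11.8357

11.8357


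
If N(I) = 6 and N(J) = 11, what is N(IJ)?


N(IJ) = N(I) * N(J)
= 6 * 11
= 66

66


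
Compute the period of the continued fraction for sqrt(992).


Run the CF algorithm for sqrt(992).
a_0 = floor(sqrt(992)) = 31; set m_0=0, q_0=1.
Recurrence: m' = q*a - m,  q' = (d - m'^2)/q,  a' = floor((a_0 + m')/q').
  step 1: m=31, q=31, a=2
  step 2: m=31, q=1, a=62
a_2 = 2*a_0 = 62, so the period closes here.
sqrt(992) = [31; 2, 62]
Period length = 2

2


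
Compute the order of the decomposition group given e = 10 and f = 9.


|D_P| = e * f
= 10 * 9
= 90

90


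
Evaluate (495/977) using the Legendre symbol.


p = 977 is prime, so compute (495/977) with the reciprocity algorithm (Jacobi-symbol steps: pull out 2s via (2/n), flip via reciprocity, reduce):
  reciprocity: (495/977) -> +(977/495)
  reduce: (482/495)
  pull out 2: (2/495) = +1  (since 495 mod 8 = 7)
  reciprocity: (241/495) -> +(495/241)
  reduce: (13/241)
  reciprocity: (13/241) -> +(241/13)
  reduce: (7/13)
  reciprocity: (7/13) -> +(13/7)
  reduce: (6/7)
  pull out 2: (2/7) = +1  (since 7 mod 8 = 7)
  reciprocity: (3/7) -> -(7/3)
  reduce: (1/3)
  (1/3) = 1
Product of signs = -1
(495/977) = -1

-1


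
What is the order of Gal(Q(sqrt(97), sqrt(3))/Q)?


The 2 square roots of distinct primes are multiplicatively independent over Q,
so [K:Q] = 2^2 and Gal(K/Q) is isomorphic to (Z/2Z)^2.
|Gal| = 2^2 = 4

4


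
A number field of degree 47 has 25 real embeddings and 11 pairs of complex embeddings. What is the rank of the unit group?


By Dirichlet's unit theorem:
rank = r1 + r2 - 1
= 25 + 11 - 1
= 35

35


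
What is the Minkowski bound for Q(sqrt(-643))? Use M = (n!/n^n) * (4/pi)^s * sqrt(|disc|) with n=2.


d = -643, d mod 4 = 1, so disc(K) = d = -643; |disc(K)| = 643
Imaginary quadratic field, so n = 2, s = r2 = 1, r1 = 0
M = (n!/n^n) * (4/pi)^s * sqrt(|disc(K)|) = (2!/2^2) * (4/pi)^1 * sqrt(643)
= 0.5 * 1.273240 * 25.357445
= 16.1431

16.1431


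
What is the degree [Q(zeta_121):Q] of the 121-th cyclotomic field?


The degree equals Euler's totient phi(121).
121 = 11^2
phi(121) = 110

110


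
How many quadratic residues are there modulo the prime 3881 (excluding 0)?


For prime p, the number of non-zero quadratic residues is (p-1)/2.
= (3881-1)/2
= 1940

1940


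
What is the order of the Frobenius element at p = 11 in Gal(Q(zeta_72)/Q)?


The Frobenius at p in Gal(Q(zeta_n)/Q) = (Z/nZ)* is the class of p, so its order is ord_72(11), the smallest k >= 1 with 11^k = 1 mod 72.
n = 72 = 2^3 * 3^2, phi(72) = 24; the order divides phi(n).
Divisors of 24: 1, 2, 3, 4, 6, 8, 12, 24
Repeated squaring mod 72: 11^1 = 11, 11^2 = 49, 11^4 = 25, 11^8 = 49, 11^16 = 25
Test divisors in increasing order:
  k=1: 11^1 = 11 mod 72
  k=2: 11^2 = 49 mod 72
  k=3: 11^3 = 49 * 11 = 35 mod 72
  k=4: 11^4 = 25 mod 72
  k=6: 11^6 = 25 * 49 = 1 mod 72  <- first divisor giving 1
Order = 6

6


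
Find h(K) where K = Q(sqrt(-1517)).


K = Q(sqrt(-1517)). d mod 4 = 3, so D = disc(K) = 4d = -6068
h(K) equals the number of primitive reduced positive-definite forms (a, b, c) = a*x^2 + b*x*y + c*y^2 with b^2 - 4ac = D,
where reduced means |b| <= a <= c, with b >= 0 whenever |b| = a or a = c, and primitive means gcd(a, b, c) = 1.
Reduced forces 3a^2 <= |D| = 6068, so 1 <= a <= 44; b must have the parity of D, and c = (b^2 - D)/(4a) must be an integer >= a.
Enumerate a = 1..44, b in [-a, a]:
  a=1: (1, 0, 1517)  [1]
  a=2: (2, 2, 759)  [1]
  a=3: (3, -2, 506), (3, 2, 506)  [2]
  a=4..5: none
  a=6: (6, -2, 253), (6, 2, 253)  [2]
  a=7: (7, -6, 218), (7, 6, 218)  [2]
  a=8: none
  a=9: (9, -4, 169), (9, 4, 169)  [2]
  a=10: none
  a=11: (11, -2, 138), (11, 2, 138)  [2]
  a=12: none
  a=13: (13, -4, 117), (13, 4, 117)  [2]
  a=14: (14, -6, 109), (14, 6, 109)  [2]
  a=15..16: none
  a=17: (17, -16, 93), (17, 16, 93)  [2]
  a=18: (18, -14, 87), (18, 14, 87)  [2]
  a=19..20: none
  a=21: (21, -20, 77), (21, -8, 73), (21, 8, 73), (21, 20, 77)  [4]
  a=22: (22, -2, 69), (22, 2, 69)  [2]
  a=23: (23, -2, 66), (23, 2, 66)  [2]
  a=24..25: none
  a=26: (26, -22, 63), (26, 22, 63)  [2]
  a=27: (27, -14, 58), (27, 14, 58)  [2]
  a=28: none
  a=29: (29, -14, 54), (29, 14, 54)  [2]
  a=30: none
  a=31: (31, -16, 51), (31, 16, 51)  [2]
  a=32: none
  a=33: (33, -20, 49), (33, -2, 46), (33, 2, 46), (33, 20, 49)  [4]
  a=34: (34, -18, 47), (34, 18, 47)  [2]
  a=35..36: none
  a=37: (37, 0, 41)  [1]
  a=38: none
  a=39: (39, -22, 42), (39, 4, 39), (39, 22, 42)  [3]
  a=40..41: none
  a=42: (42, -34, 43), (42, 34, 43)  [2]
  a=43..44: none
Total reduced forms: 1 + 1 + 2 + 2 + 2 + 2 + 2 + 2 + 2 + 2 + 2 + 4 + 2 + 2 + 2 + 2 + 2 + 2 + 4 + 2 + 1 + 3 + 2 = 48
h = 48

48


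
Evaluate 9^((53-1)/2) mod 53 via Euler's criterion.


p = 53 is prime and the exponent is (p-1)/2 = 26, so by Euler's criterion 9^26 = (9/53) = +1 or -1 mod 53.
Compute by square-and-multiply:
  26 = 16 + 8 + 2 (binary 11010)
  Repeated squaring mod 53: 9^1 = 9, 9^2 = 28, 9^4 = 42, 9^8 = 15, 9^16 = 13
  9^26 = 9^16 * 9^8 * 9^2 = 13 * 15 * 28 mod 53
    13 * 15 = 195 = 36 mod 53
    36 * 28 = 1008 = 1 mod 53
  9^26 = 1 mod 53
Result 1: 9 is a quadratic residue mod 53.
9^26 mod 53 = 1

1


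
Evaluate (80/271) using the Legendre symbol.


p = 271 is prime, so compute (80/271) with the reciprocity algorithm (Jacobi-symbol steps: pull out 2s via (2/n), flip via reciprocity, reduce):
  pull out 2: (2/271) = +1  (since 271 mod 8 = 7)
  pull out 2: (2/271) = +1  (since 271 mod 8 = 7)
  pull out 2: (2/271) = +1  (since 271 mod 8 = 7)
  pull out 2: (2/271) = +1  (since 271 mod 8 = 7)
  reciprocity: (5/271) -> +(271/5)
  reduce: (1/5)
  (1/5) = 1
Product of signs = 1
(80/271) = 1

1


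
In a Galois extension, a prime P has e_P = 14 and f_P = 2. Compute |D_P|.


|D_P| = e * f
= 14 * 2
= 28

28


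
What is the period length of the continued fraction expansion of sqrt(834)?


Run the CF algorithm for sqrt(834).
a_0 = floor(sqrt(834)) = 28; set m_0=0, q_0=1.
Recurrence: m' = q*a - m,  q' = (d - m'^2)/q,  a' = floor((a_0 + m')/q').
  step 1: m=28, q=50, a=1
  step 2: m=22, q=7, a=7
  step 3: m=27, q=15, a=3
  step 4: m=18, q=34, a=1
  step 5: m=16, q=17, a=2
  step 6: m=18, q=30, a=1
  step 7: m=12, q=23, a=1
  step 8: m=11, q=31, a=1
  step 9: m=20, q=14, a=3
  step 10: m=22, q=25, a=2
  step 11: m=28, q=2, a=28
  step 12: m=28, q=25, a=2
  step 13: m=22, q=14, a=3
  step 14: m=20, q=31, a=1
  step 15: m=11, q=23, a=1
  step 16: m=12, q=30, a=1
  step 17: m=18, q=17, a=2
  step 18: m=16, q=34, a=1
  step 19: m=18, q=15, a=3
  step 20: m=27, q=7, a=7
  step 21: m=22, q=50, a=1
  step 22: m=28, q=1, a=56
a_22 = 2*a_0 = 56, so the period closes here.
sqrt(834) = [28; 1, 7, 3, 1, 2, 1, 1, 1, 3, 2, 28, 2, 3, 1, 1, 1, 2, 1, 3, 7, 1, 56]
Period length = 22

22


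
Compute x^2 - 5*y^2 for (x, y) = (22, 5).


x^2 - d*y^2
= 22^2 - 5*5^2
= 484 - 125
= 359

359


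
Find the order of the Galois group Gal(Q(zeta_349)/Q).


|Gal(Q(zeta_349)/Q)| = phi(349)
= 348

348


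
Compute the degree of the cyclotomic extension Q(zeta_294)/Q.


The degree equals Euler's totient phi(294).
294 = 2 * 3 * 7^2
phi(294) = 84

84


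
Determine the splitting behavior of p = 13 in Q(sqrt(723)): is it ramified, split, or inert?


K = Q(sqrt(723)). Since d mod 4 = 3, disc(K) = 2892.
Check p | disc: 2892 mod 13 = 6.
p does not divide disc. Compute Legendre symbol (d/p):
8^((13-1)/2) mod 13 = -1
(d/p) = -1, so p is inert: (p) stays prime with e=1, f=2, g=1.
Therefore p is inert.

inert


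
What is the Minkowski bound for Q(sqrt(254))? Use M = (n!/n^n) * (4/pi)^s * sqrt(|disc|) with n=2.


d = 254, d mod 4 = 2, so disc(K) = 4d = 1016; |disc(K)| = 1016
Real quadratic field, so n = 2, s = r2 = 0, r1 = 2
M = (n!/n^n) * (4/pi)^s * sqrt(|disc(K)|) = (2!/2^2) * (4/pi)^0 * sqrt(1016)
= 0.5 * 1.000000 * 31.874755
= 15.9374

15.9374


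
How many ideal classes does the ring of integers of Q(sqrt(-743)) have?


K = Q(sqrt(-743)). d mod 4 = 1, so D = disc(K) = d = -743
h(K) equals the number of primitive reduced positive-definite forms (a, b, c) = a*x^2 + b*x*y + c*y^2 with b^2 - 4ac = D,
where reduced means |b| <= a <= c, with b >= 0 whenever |b| = a or a = c, and primitive means gcd(a, b, c) = 1.
Reduced forces 3a^2 <= |D| = 743, so 1 <= a <= 15; b must have the parity of D, and c = (b^2 - D)/(4a) must be an integer >= a.
Enumerate a = 1..15, b in [-a, a]:
  a=1: (1, 1, 186)  [1]
  a=2: (2, -1, 93), (2, 1, 93)  [2]
  a=3: (3, -1, 62), (3, 1, 62)  [2]
  a=4: (4, -3, 47), (4, 3, 47)  [2]
  a=5: none
  a=6: (6, -5, 32), (6, -1, 31), (6, 1, 31), (6, 5, 32)  [4]
  a=7: none
  a=8: (8, -5, 24), (8, 5, 24)  [2]
  a=9: (9, -7, 22), (9, 7, 22)  [2]
  a=10: none
  a=11: (11, -7, 18), (11, 7, 18)  [2]
  a=12: (12, -11, 18), (12, -5, 16), (12, 5, 16), (12, 11, 18)  [4]
  a=13..15: none
Total reduced forms: 1 + 2 + 2 + 2 + 4 + 2 + 2 + 2 + 4 = 21
h = 21

21


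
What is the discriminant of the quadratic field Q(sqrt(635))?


For K = Q(sqrt(d)) with d squarefree: disc(K) = d if d = 1 mod 4, and disc(K) = 4d if d = 2 or 3 mod 4.
Here d = 635, and d mod 4 = 3.
d = 3 mod 4, not 1 (O_K = Z[sqrt(d)]), so disc(K) = 4d = 4 * (635) = 2540

2540


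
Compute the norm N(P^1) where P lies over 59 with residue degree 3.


N(P^a) = p^(a*f)
= 59^(1*3)
= 59^3
= 205379

205379


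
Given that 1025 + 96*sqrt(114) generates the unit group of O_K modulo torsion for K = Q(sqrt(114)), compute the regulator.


epsilon = 1025 + 96*sqrt(114)
= 2049.9995
R = ln(2049.9995)
= 7.6256

7.6256


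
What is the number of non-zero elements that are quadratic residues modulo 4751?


For prime p, the number of non-zero quadratic residues is (p-1)/2.
= (4751-1)/2
= 2375

2375


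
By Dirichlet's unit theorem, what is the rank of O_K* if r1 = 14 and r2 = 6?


By Dirichlet's unit theorem:
rank = r1 + r2 - 1
= 14 + 6 - 1
= 19

19


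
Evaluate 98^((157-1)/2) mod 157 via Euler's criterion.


p = 157 is prime and the exponent is (p-1)/2 = 78, so by Euler's criterion 98^78 = (98/157) = +1 or -1 mod 157.
Compute by square-and-multiply:
  78 = 64 + 8 + 4 + 2 (binary 1001110)
  Repeated squaring mod 157: 98^1 = 98, 98^2 = 27, 98^4 = 101, 98^8 = 153, 98^16 = 16, 98^32 = 99, 98^64 = 67
  98^78 = 98^64 * 98^8 * 98^4 * 98^2 = 67 * 153 * 101 * 27 mod 157
    67 * 153 = 10251 = 46 mod 157
    46 * 101 = 4646 = 93 mod 157
    93 * 27 = 2511 = 156 mod 157
  98^78 = 156 mod 157
Result 156 = p - 1 = -1 mod 157: 98 is a quadratic non-residue mod 157. As a residue in [0, p-1] the value is 156.
98^78 mod 157 = 156

156


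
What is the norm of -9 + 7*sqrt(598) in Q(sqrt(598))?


N(a + b*sqrt(d)) = a^2 - d*b^2
= (-9)^2 - (598)*(7)^2
= 81 - 29302
= -29221

-29221


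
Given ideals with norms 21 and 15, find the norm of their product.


N(IJ) = N(I) * N(J)
= 21 * 15
= 315

315


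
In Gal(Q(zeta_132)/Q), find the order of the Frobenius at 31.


The Frobenius at p in Gal(Q(zeta_n)/Q) = (Z/nZ)* is the class of p, so its order is ord_132(31), the smallest k >= 1 with 31^k = 1 mod 132.
n = 132 = 2^2 * 3 * 11, phi(132) = 40; the order divides phi(n).
Divisors of 40: 1, 2, 4, 5, 8, 10, 20, 40
Repeated squaring mod 132: 31^1 = 31, 31^2 = 37, 31^4 = 49, 31^8 = 25, 31^16 = 97, 31^32 = 37
Test divisors in increasing order:
  k=1: 31^1 = 31 mod 132
  k=2: 31^2 = 37 mod 132
  k=4: 31^4 = 49 mod 132
  k=5: 31^5 = 49 * 31 = 67 mod 132
  k=8: 31^8 = 25 mod 132
  k=10: 31^10 = 25 * 37 = 1 mod 132  <- first divisor giving 1
Order = 10

10


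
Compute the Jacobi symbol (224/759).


Compute (224/759) via quadratic reciprocity:
  pull out 2: (2/759) = +1  (since 759 mod 8 = 7)
  pull out 2: (2/759) = +1  (since 759 mod 8 = 7)
  pull out 2: (2/759) = +1  (since 759 mod 8 = 7)
  pull out 2: (2/759) = +1  (since 759 mod 8 = 7)
  pull out 2: (2/759) = +1  (since 759 mod 8 = 7)
  reciprocity: (7/759) -> -(759/7)
  reduce: (3/7)
  reciprocity: (3/7) -> -(7/3)
  reduce: (1/3)
  (1/3) = 1
Product of signs = 1

1


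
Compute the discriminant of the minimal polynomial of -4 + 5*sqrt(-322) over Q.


The element -4 + 5*sqrt(-322) has minimal polynomial:
x^2 + 8*x + 8066
Discriminant = (8)^2 - 4*(8066)
= 64 - 32264
= -32200

-32200


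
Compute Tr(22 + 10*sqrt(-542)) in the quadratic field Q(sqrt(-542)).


Tr(a + b*sqrt(d)) = (a + b*sqrt(d)) + (a - b*sqrt(d)) = 2a
= 2 * (22)
= 44

44


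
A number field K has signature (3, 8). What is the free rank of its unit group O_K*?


By Dirichlet's unit theorem:
rank = r1 + r2 - 1
= 3 + 8 - 1
= 10

10


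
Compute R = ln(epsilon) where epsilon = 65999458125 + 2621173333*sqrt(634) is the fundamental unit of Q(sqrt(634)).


epsilon = 65999458125 + 2621173333*sqrt(634)
= 1.3200e+11
R = ln(1.3200e+11)
= 25.6061

25.6061


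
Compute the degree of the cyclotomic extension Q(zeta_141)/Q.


The degree equals Euler's totient phi(141).
141 = 3 * 47
phi(141) = 92

92


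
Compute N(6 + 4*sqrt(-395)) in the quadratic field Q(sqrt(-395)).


N(a + b*sqrt(d)) = a^2 - d*b^2
= (6)^2 - (-395)*(4)^2
= 36 + 6320
= 6356

6356


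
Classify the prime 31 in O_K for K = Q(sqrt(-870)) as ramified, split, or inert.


K = Q(sqrt(-870)). Since d mod 4 = 2, disc(K) = -3480.
Check p | disc: -3480 mod 31 = 23.
p does not divide disc. Compute Legendre symbol (d/p):
29^((31-1)/2) mod 31 = -1
(d/p) = -1, so p is inert: (p) stays prime with e=1, f=2, g=1.
Therefore p is inert.

inert


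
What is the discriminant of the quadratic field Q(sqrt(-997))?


For K = Q(sqrt(d)) with d squarefree: disc(K) = d if d = 1 mod 4, and disc(K) = 4d if d = 2 or 3 mod 4.
Here d = -997, and d mod 4 = 3.
d = 3 mod 4, not 1 (O_K = Z[sqrt(d)]), so disc(K) = 4d = 4 * (-997) = -3988

-3988


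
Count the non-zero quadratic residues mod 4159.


For prime p, the number of non-zero quadratic residues is (p-1)/2.
= (4159-1)/2
= 2079

2079


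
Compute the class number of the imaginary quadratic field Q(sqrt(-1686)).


K = Q(sqrt(-1686)). d mod 4 = 2, so D = disc(K) = 4d = -6744
h(K) equals the number of primitive reduced positive-definite forms (a, b, c) = a*x^2 + b*x*y + c*y^2 with b^2 - 4ac = D,
where reduced means |b| <= a <= c, with b >= 0 whenever |b| = a or a = c, and primitive means gcd(a, b, c) = 1.
Reduced forces 3a^2 <= |D| = 6744, so 1 <= a <= 47; b must have the parity of D, and c = (b^2 - D)/(4a) must be an integer >= a.
Enumerate a = 1..47, b in [-a, a]:
  a=1: (1, 0, 1686)  [1]
  a=2: (2, 0, 843)  [1]
  a=3: (3, 0, 562)  [1]
  a=4: none
  a=5: (5, -4, 338), (5, 4, 338)  [2]
  a=6: (6, 0, 281)  [1]
  a=7: (7, -2, 241), (7, 2, 241)  [2]
  a=8..9: none
  a=10: (10, -4, 169), (10, 4, 169)  [2]
  a=11..12: none
  a=13: (13, -4, 130), (13, 4, 130)  [2]
  a=14: (14, -12, 123), (14, 12, 123)  [2]
  a=15: (15, -6, 113), (15, 6, 113)  [2]
  a=16..18: none
  a=19: (19, -18, 93), (19, 18, 93)  [2]
  a=20: none
  a=21: (21, -12, 82), (21, 12, 82)  [2]
  a=22: none
  a=23: (23, -8, 74), (23, 8, 74)  [2]
  a=24: none
  a=25: (25, -16, 70), (25, 16, 70)  [2]
  a=26: (26, -4, 65), (26, 4, 65)  [2]
  a=27..28: none
  a=29: (29, -10, 59), (29, 10, 59)  [2]
  a=30: (30, -24, 61), (30, 24, 61)  [2]
  a=31: (31, -18, 57), (31, 18, 57)  [2]
  a=32..34: none
  a=35: (35, -26, 53), (35, -16, 50), (35, 16, 50), (35, 26, 53)  [4]
  a=36: none
  a=37: (37, -8, 46), (37, 8, 46)  [2]
  a=38: (38, -20, 47), (38, 20, 47)  [2]
  a=39: (39, -30, 49), (39, 30, 49)  [2]
  a=40: none
  a=41: (41, -12, 42), (41, 12, 42)  [2]
  a=42..47: none
Total reduced forms: 1 + 1 + 1 + 2 + 1 + 2 + 2 + 2 + 2 + 2 + 2 + 2 + 2 + 2 + 2 + 2 + 2 + 2 + 4 + 2 + 2 + 2 + 2 = 44
h = 44

44


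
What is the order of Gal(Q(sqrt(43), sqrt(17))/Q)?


The 2 square roots of distinct primes are multiplicatively independent over Q,
so [K:Q] = 2^2 and Gal(K/Q) is isomorphic to (Z/2Z)^2.
|Gal| = 2^2 = 4

4


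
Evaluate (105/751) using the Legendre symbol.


p = 751 is prime, so compute (105/751) with the reciprocity algorithm (Jacobi-symbol steps: pull out 2s via (2/n), flip via reciprocity, reduce):
  reciprocity: (105/751) -> +(751/105)
  reduce: (16/105)
  pull out 2: (2/105) = +1  (since 105 mod 8 = 1)
  pull out 2: (2/105) = +1  (since 105 mod 8 = 1)
  pull out 2: (2/105) = +1  (since 105 mod 8 = 1)
  pull out 2: (2/105) = +1  (since 105 mod 8 = 1)
  (1/105) = 1
Product of signs = 1
(105/751) = 1

1


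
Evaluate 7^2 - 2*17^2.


x^2 - d*y^2
= 7^2 - 2*17^2
= 49 - 578
= -529

-529


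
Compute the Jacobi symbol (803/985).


Compute (803/985) via quadratic reciprocity:
  reciprocity: (803/985) -> +(985/803)
  reduce: (182/803)
  pull out 2: (2/803) = -1  (since 803 mod 8 = 3)
  reciprocity: (91/803) -> -(803/91)
  reduce: (75/91)
  reciprocity: (75/91) -> -(91/75)
  reduce: (16/75)
  pull out 2: (2/75) = -1  (since 75 mod 8 = 3)
  pull out 2: (2/75) = -1  (since 75 mod 8 = 3)
  pull out 2: (2/75) = -1  (since 75 mod 8 = 3)
  pull out 2: (2/75) = -1  (since 75 mod 8 = 3)
  (1/75) = 1
Product of signs = -1

-1


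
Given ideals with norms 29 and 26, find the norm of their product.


N(IJ) = N(I) * N(J)
= 29 * 26
= 754

754


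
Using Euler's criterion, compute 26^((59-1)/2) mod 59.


p = 59 is prime and the exponent is (p-1)/2 = 29, so by Euler's criterion 26^29 = (26/59) = +1 or -1 mod 59.
Compute by square-and-multiply:
  29 = 16 + 8 + 4 + 1 (binary 11101)
  Repeated squaring mod 59: 26^1 = 26, 26^2 = 27, 26^4 = 21, 26^8 = 28, 26^16 = 17
  26^29 = 26^16 * 26^8 * 26^4 * 26^1 = 17 * 28 * 21 * 26 mod 59
    17 * 28 = 476 = 4 mod 59
    4 * 21 = 84 = 25 mod 59
    25 * 26 = 650 = 1 mod 59
  26^29 = 1 mod 59
Result 1: 26 is a quadratic residue mod 59.
26^29 mod 59 = 1

1


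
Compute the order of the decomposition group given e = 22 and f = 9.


|D_P| = e * f
= 22 * 9
= 198

198


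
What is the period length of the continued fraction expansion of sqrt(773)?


Run the CF algorithm for sqrt(773).
a_0 = floor(sqrt(773)) = 27; set m_0=0, q_0=1.
Recurrence: m' = q*a - m,  q' = (d - m'^2)/q,  a' = floor((a_0 + m')/q').
  step 1: m=27, q=44, a=1
  step 2: m=17, q=11, a=4
  step 3: m=27, q=4, a=13
  step 4: m=25, q=37, a=1
  step 5: m=12, q=17, a=2
  step 6: m=22, q=17, a=2
  step 7: m=12, q=37, a=1
  step 8: m=25, q=4, a=13
  step 9: m=27, q=11, a=4
  step 10: m=17, q=44, a=1
  step 11: m=27, q=1, a=54
a_11 = 2*a_0 = 54, so the period closes here.
sqrt(773) = [27; 1, 4, 13, 1, 2, 2, 1, 13, 4, 1, 54]
Period length = 11

11


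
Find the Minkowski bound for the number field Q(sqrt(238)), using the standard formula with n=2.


d = 238, d mod 4 = 2, so disc(K) = 4d = 952; |disc(K)| = 952
Real quadratic field, so n = 2, s = r2 = 0, r1 = 2
M = (n!/n^n) * (4/pi)^s * sqrt(|disc(K)|) = (2!/2^2) * (4/pi)^0 * sqrt(952)
= 0.5 * 1.000000 * 30.854497
= 15.4272

15.4272


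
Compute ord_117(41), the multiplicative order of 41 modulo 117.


We want ord_117(41), the smallest k >= 1 with 41^k = 1 mod 117.
n = 117 = 3^2 * 13, phi(117) = 72; the order divides phi(n).
Divisors of 72: 1, 2, 3, 4, 6, 8, 9, 12, 18, 24, 36, 72
Repeated squaring mod 117: 41^1 = 41, 41^2 = 43, 41^4 = 94, 41^8 = 61, 41^16 = 94, 41^32 = 61, 41^64 = 94
Test divisors in increasing order:
  k=1: 41^1 = 41 mod 117
  k=2: 41^2 = 43 mod 117
  k=3: 41^3 = 43 * 41 = 8 mod 117
  k=4: 41^4 = 94 mod 117
  k=6: 41^6 = 94 * 43 = 64 mod 117
  k=8: 41^8 = 61 mod 117
  k=9: 41^9 = 61 * 41 = 44 mod 117
  k=12: 41^12 = 61 * 94 = 1 mod 117  <- first divisor giving 1
Order = 12

12


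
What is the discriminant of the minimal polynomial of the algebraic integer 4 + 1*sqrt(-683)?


The element 4 + 1*sqrt(-683) has minimal polynomial:
x^2 - 8*x + 699
Discriminant = (-8)^2 - 4*(699)
= 64 - 2796
= -2732

-2732


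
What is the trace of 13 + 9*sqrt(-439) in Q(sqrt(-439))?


Tr(a + b*sqrt(d)) = (a + b*sqrt(d)) + (a - b*sqrt(d)) = 2a
= 2 * (13)
= 26

26


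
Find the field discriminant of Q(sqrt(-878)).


For K = Q(sqrt(d)) with d squarefree: disc(K) = d if d = 1 mod 4, and disc(K) = 4d if d = 2 or 3 mod 4.
Here d = -878, and d mod 4 = 2.
d = 2 mod 4, not 1 (O_K = Z[sqrt(d)]), so disc(K) = 4d = 4 * (-878) = -3512

-3512


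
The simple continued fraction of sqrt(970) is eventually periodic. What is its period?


Run the CF algorithm for sqrt(970).
a_0 = floor(sqrt(970)) = 31; set m_0=0, q_0=1.
Recurrence: m' = q*a - m,  q' = (d - m'^2)/q,  a' = floor((a_0 + m')/q').
  step 1: m=31, q=9, a=6
  step 2: m=23, q=49, a=1
  step 3: m=26, q=6, a=9
  step 4: m=28, q=31, a=1
  step 5: m=3, q=31, a=1
  step 6: m=28, q=6, a=9
  step 7: m=26, q=49, a=1
  step 8: m=23, q=9, a=6
  step 9: m=31, q=1, a=62
a_9 = 2*a_0 = 62, so the period closes here.
sqrt(970) = [31; 6, 1, 9, 1, 1, 9, 1, 6, 62]
Period length = 9

9


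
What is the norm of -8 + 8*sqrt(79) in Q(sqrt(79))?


N(a + b*sqrt(d)) = a^2 - d*b^2
= (-8)^2 - (79)*(8)^2
= 64 - 5056
= -4992

-4992


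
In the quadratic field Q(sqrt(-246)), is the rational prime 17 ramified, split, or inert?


K = Q(sqrt(-246)). Since d mod 4 = 2, disc(K) = -984.
Check p | disc: -984 mod 17 = 2.
p does not divide disc. Compute Legendre symbol (d/p):
9^((17-1)/2) mod 17 = 1
(d/p) = 1, so p splits: (p) = P*P' with e=1, f=1, g=2.
Therefore p is split.

split


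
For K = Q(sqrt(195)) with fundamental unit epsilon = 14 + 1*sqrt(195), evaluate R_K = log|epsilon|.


epsilon = 14 + 1*sqrt(195)
= 27.9642
R = ln(27.9642)
= 3.3309

3.3309


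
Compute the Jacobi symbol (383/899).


Compute (383/899) via quadratic reciprocity:
  reciprocity: (383/899) -> -(899/383)
  reduce: (133/383)
  reciprocity: (133/383) -> +(383/133)
  reduce: (117/133)
  reciprocity: (117/133) -> +(133/117)
  reduce: (16/117)
  pull out 2: (2/117) = -1  (since 117 mod 8 = 5)
  pull out 2: (2/117) = -1  (since 117 mod 8 = 5)
  pull out 2: (2/117) = -1  (since 117 mod 8 = 5)
  pull out 2: (2/117) = -1  (since 117 mod 8 = 5)
  (1/117) = 1
Product of signs = -1

-1


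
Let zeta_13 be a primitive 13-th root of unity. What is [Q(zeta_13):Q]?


The degree equals Euler's totient phi(13).
13 = 13
phi(13) = 12

12


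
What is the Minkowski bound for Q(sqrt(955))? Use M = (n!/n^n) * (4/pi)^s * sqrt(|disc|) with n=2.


d = 955, d mod 4 = 3, so disc(K) = 4d = 3820; |disc(K)| = 3820
Real quadratic field, so n = 2, s = r2 = 0, r1 = 2
M = (n!/n^n) * (4/pi)^s * sqrt(|disc(K)|) = (2!/2^2) * (4/pi)^0 * sqrt(3820)
= 0.5 * 1.000000 * 61.806149
= 30.9031

30.9031


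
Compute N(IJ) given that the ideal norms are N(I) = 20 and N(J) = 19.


N(IJ) = N(I) * N(J)
= 20 * 19
= 380

380


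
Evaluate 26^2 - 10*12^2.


x^2 - d*y^2
= 26^2 - 10*12^2
= 676 - 1440
= -764

-764


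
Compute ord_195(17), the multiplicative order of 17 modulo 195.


We want ord_195(17), the smallest k >= 1 with 17^k = 1 mod 195.
n = 195 = 3 * 5 * 13, phi(195) = 96; the order divides phi(n).
Divisors of 96: 1, 2, 3, 4, 6, 8, 12, 16, 24, 32, 48, 96
Repeated squaring mod 195: 17^1 = 17, 17^2 = 94, 17^4 = 61, 17^8 = 16, 17^16 = 61, 17^32 = 16, 17^64 = 61
Test divisors in increasing order:
  k=1: 17^1 = 17 mod 195
  k=2: 17^2 = 94 mod 195
  k=3: 17^3 = 94 * 17 = 38 mod 195
  k=4: 17^4 = 61 mod 195
  k=6: 17^6 = 61 * 94 = 79 mod 195
  k=8: 17^8 = 16 mod 195
  k=12: 17^12 = 16 * 61 = 1 mod 195  <- first divisor giving 1
Order = 12

12


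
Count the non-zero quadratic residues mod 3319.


For prime p, the number of non-zero quadratic residues is (p-1)/2.
= (3319-1)/2
= 1659

1659


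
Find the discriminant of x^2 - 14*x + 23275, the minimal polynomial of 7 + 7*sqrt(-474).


The element 7 + 7*sqrt(-474) has minimal polynomial:
x^2 - 14*x + 23275
Discriminant = (-14)^2 - 4*(23275)
= 196 - 93100
= -92904

-92904


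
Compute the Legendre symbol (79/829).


p = 829 is prime, so compute (79/829) with the reciprocity algorithm (Jacobi-symbol steps: pull out 2s via (2/n), flip via reciprocity, reduce):
  reciprocity: (79/829) -> +(829/79)
  reduce: (39/79)
  reciprocity: (39/79) -> -(79/39)
  reduce: (1/39)
  (1/39) = 1
Product of signs = -1
(79/829) = -1

-1


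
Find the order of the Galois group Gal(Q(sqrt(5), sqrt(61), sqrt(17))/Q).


The 3 square roots of distinct primes are multiplicatively independent over Q,
so [K:Q] = 2^3 and Gal(K/Q) is isomorphic to (Z/2Z)^3.
|Gal| = 2^3 = 8

8


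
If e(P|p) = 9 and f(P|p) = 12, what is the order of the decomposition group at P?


|D_P| = e * f
= 9 * 12
= 108

108
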